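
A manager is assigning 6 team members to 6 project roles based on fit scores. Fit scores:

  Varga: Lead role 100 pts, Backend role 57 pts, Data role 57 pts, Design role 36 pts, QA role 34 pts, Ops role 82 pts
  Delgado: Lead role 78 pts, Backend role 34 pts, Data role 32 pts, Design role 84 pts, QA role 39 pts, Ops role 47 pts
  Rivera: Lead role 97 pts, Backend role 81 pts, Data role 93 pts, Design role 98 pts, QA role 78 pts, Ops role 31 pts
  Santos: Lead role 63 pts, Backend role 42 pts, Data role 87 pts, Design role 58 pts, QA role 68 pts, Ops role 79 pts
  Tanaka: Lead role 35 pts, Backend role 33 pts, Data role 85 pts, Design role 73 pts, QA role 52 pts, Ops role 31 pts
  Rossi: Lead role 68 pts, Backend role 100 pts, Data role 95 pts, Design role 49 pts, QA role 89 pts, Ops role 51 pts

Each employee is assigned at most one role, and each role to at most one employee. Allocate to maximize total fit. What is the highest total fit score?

Max total: 526 pts

This is the linear assignment problem.
Optimal: Varga→Lead role (100 pts), Delgado→Design role (84 pts), Rivera→QA role (78 pts), Santos→Ops role (79 pts), Tanaka→Data role (85 pts), Rossi→Backend role (100 pts) — total 100+84+78+79+85+100 = 526 pts.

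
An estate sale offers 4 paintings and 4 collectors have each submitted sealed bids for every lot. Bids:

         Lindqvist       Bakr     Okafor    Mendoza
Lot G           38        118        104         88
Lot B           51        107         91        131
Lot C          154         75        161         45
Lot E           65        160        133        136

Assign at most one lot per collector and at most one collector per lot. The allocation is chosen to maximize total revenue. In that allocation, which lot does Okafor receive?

Okafor receives Lot G.

Treat this as an assignment problem: match each collector to one lot.
Optimal: Lindqvist→Lot C ($154), Bakr→Lot E ($160), Okafor→Lot G ($104), Mendoza→Lot B ($131) — total 154+160+104+131 = $549.
Max-entry greedy (repeatedly take the single best remaining cell) gives $490, worse by 59.
Every other assignment is strictly worse.
Okafor's own top lot is Lot C ($161), but forcing Okafor→Lot C and reassigning the rest optimally gives only $490 — worse by 59.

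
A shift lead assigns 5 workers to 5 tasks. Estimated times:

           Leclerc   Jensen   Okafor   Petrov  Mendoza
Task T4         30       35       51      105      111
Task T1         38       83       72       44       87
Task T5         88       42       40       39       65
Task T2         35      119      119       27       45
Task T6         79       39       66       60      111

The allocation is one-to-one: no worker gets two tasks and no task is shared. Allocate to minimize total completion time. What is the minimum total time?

Minimum total: 198 min

Optimal: Leclerc→Task T4 (30 min), Jensen→Task T6 (39 min), Okafor→Task T5 (40 min), Petrov→Task T1 (44 min), Mendoza→Task T2 (45 min) — total 30+39+40+44+45 = 198 min.
Min-entry greedy (repeatedly take the single cheapest remaining cell) gives 223 min, worse by 25.
Next-best assignment: Leclerc→Task T1, Jensen→Task T6, Okafor→Task T4, Petrov→Task T5, Mendoza→Task T2 = 212 min.
Checked against all permutations: 198 min is optimal.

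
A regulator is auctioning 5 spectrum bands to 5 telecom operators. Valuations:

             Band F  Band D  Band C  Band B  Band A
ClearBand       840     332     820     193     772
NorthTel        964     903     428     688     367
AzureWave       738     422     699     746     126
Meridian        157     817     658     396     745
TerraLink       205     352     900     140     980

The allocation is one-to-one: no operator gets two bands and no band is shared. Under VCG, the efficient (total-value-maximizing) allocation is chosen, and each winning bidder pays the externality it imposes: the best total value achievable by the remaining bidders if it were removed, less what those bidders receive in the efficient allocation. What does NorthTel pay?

NorthTel pays $20M.

Efficient allocation: ClearBand→Band C ($820M), NorthTel→Band F ($964M), AzureWave→Band B ($746M), Meridian→Band D ($817M), TerraLink→Band A ($980M); total welfare W = $4327M.
NorthTel receives Band F at value $964M, so the others get W − 964 = $3363M.
Without NorthTel: best allocation of the remaining 4 bidders over all 5 bands is ClearBand→Band F ($840M), AzureWave→Band B ($746M), Meridian→Band D ($817M), TerraLink→Band A ($980M), total $3383M.
VCG payment = (others' best without NorthTel) − (others' welfare with NorthTel) = 3383 − 3363 = $20M.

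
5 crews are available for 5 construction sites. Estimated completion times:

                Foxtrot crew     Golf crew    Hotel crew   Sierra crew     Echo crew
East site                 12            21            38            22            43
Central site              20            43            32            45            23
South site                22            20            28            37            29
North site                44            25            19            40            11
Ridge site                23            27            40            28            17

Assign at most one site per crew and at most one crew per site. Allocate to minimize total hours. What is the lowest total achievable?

Min total: 98 hours

This is the linear assignment problem.
Optimal: Foxtrot crew→Central site (20 hours), Golf crew→South site (20 hours), Hotel crew→North site (19 hours), Sierra crew→East site (22 hours), Echo crew→Ridge site (17 hours) — total 20+20+19+22+17 = 98 hours.
Row-greedy (each crew in turn takes its cheapest remaining site) gives 102 hours, worse by 4.
Swapping Foxtrot crew↔Echo crew (Foxtrot crew→Ridge site 23 hours, Echo crew→Central site 23 hours) adds 9.
Checked against all permutations: 98 hours is optimal.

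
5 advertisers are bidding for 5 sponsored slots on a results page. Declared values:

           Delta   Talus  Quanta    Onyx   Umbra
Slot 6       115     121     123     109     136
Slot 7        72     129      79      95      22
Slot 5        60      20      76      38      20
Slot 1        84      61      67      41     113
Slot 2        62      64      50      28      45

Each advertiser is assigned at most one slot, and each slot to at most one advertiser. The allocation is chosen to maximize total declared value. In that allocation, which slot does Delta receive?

Delta receives Slot 2.

This is the linear assignment problem.
Optimal: Delta→Slot 2 ($62), Talus→Slot 7 ($129), Quanta→Slot 5 ($76), Onyx→Slot 6 ($109), Umbra→Slot 1 ($113) — total 62+129+76+109+113 = $489.
Max-entry greedy (repeatedly take the single best remaining cell) gives $453, worse by 36.
Next-best assignment: Delta→Slot 2, Talus→Slot 6, Quanta→Slot 5, Onyx→Slot 7, Umbra→Slot 1 = $467.
Checked against all permutations: $489 is optimal.
Delta's own top slot is Slot 6 ($115), but forcing Delta→Slot 6 and reassigning the rest optimally gives only $463 — worse by 26.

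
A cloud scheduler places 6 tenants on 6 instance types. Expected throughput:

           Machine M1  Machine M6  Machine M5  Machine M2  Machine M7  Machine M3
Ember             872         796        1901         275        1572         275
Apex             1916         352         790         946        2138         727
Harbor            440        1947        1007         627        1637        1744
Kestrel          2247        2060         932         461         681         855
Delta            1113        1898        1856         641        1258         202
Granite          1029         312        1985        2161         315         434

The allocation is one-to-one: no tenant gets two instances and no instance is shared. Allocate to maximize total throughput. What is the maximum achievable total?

Max total: 12089 ops/s

Optimal: Ember→Machine M5 (1901 ops/s), Apex→Machine M7 (2138 ops/s), Harbor→Machine M3 (1744 ops/s), Kestrel→Machine M1 (2247 ops/s), Delta→Machine M6 (1898 ops/s), Granite→Machine M2 (2161 ops/s) — total 1901+2138+1744+2247+1898+2161 = 12089 ops/s.
Row-greedy (each tenant in turn takes its best remaining instance) gives 9308 ops/s, worse by 2781.
Next-best assignment: Ember→Machine M7, Apex→Machine M1, Harbor→Machine M3, Kestrel→Machine M6, Delta→Machine M5, Granite→Machine M2 = 11309 ops/s.
Swapping Kestrel↔Delta (Kestrel→Machine M6 2060 ops/s, Delta→Machine M1 1113 ops/s) loses 972.
No other one-to-one assignment exceeds 12089 ops/s.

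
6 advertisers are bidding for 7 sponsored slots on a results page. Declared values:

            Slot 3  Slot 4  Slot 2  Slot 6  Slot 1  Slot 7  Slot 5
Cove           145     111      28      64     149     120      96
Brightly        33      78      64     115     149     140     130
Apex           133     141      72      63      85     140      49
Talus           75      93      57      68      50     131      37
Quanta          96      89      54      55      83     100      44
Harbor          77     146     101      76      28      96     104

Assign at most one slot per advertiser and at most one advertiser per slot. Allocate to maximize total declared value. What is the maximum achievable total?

Optimal: Cove→Slot 1 ($149), Brightly→Slot 5 ($130), Apex→Slot 4 ($141), Talus→Slot 7 ($131), Quanta→Slot 3 ($96), Harbor→Slot 2 ($101) — total 149+130+141+131+96+101 = $748.
Max-entry greedy (repeatedly take the single best remaining cell) gives $690, worse by 58.
Next-best assignment: Cove→Slot 1, Brightly→Slot 5, Apex→Slot 3, Talus→Slot 7, Quanta→Slot 6, Harbor→Slot 4 = $744.
Swapping Talus↔Cove (Talus→Slot 1 $50, Cove→Slot 7 $120) loses 110.
Checked against all permutations: $748 is optimal.

Maximum total: $748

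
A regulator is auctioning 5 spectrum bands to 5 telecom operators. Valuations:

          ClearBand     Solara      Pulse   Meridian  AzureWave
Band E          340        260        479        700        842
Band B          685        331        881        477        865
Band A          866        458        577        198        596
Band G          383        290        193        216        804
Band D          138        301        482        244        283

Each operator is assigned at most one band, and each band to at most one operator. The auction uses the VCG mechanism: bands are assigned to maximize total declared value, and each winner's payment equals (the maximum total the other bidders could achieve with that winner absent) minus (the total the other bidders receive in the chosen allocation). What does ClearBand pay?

Efficient allocation: ClearBand→Band A ($866M), Solara→Band D ($301M), Pulse→Band B ($881M), Meridian→Band E ($700M), AzureWave→Band G ($804M); total welfare W = $3552M.
ClearBand receives Band A at value $866M, so the others get W − 866 = $2686M.
Without ClearBand: best allocation of the remaining 4 bidders over all 5 bands is Solara→Band A ($458M), Pulse→Band B ($881M), Meridian→Band E ($700M), AzureWave→Band G ($804M), total $2843M.
VCG payment = (others' best without ClearBand) − (others' welfare with ClearBand) = 2843 − 2686 = $157M.

ClearBand pays $157M.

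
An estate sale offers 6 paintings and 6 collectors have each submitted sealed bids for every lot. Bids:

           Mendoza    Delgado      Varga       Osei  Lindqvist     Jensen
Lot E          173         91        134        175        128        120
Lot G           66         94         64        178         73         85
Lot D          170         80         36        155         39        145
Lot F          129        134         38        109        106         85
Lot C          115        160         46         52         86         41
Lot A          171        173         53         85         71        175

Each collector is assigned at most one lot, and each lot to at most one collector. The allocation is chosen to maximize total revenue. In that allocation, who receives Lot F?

Treat this as an assignment problem: match each collector to one lot.
Optimal: Mendoza→Lot D ($170), Delgado→Lot C ($160), Varga→Lot E ($134), Osei→Lot G ($178), Lindqvist→Lot F ($106), Jensen→Lot A ($175) — total 170+160+134+178+106+175 = $923.
Max-entry greedy (repeatedly take the single best remaining cell) gives $828, worse by 95.
Lindqvist's own top lot is Lot E ($128), but forcing Lindqvist→Lot E and reassigning the rest optimally gives only $849 — worse by 74.

Lindqvist receives Lot F.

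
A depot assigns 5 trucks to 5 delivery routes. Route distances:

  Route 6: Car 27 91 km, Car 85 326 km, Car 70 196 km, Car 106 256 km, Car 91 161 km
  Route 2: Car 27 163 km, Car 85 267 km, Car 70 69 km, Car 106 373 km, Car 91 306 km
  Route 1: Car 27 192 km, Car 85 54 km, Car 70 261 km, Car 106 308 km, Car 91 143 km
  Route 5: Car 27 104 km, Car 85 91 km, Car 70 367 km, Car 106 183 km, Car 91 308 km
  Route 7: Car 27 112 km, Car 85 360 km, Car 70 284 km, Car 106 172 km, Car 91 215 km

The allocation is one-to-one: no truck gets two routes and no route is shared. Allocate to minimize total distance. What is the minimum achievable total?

Optimal: Car 27→Route 5 (104 km), Car 85→Route 1 (54 km), Car 70→Route 2 (69 km), Car 106→Route 7 (172 km), Car 91→Route 6 (161 km) — total 104+54+69+172+161 = 560 km.
Row-greedy (each truck in turn takes its cheapest remaining route) gives 694 km, worse by 134.

Min total: 560 km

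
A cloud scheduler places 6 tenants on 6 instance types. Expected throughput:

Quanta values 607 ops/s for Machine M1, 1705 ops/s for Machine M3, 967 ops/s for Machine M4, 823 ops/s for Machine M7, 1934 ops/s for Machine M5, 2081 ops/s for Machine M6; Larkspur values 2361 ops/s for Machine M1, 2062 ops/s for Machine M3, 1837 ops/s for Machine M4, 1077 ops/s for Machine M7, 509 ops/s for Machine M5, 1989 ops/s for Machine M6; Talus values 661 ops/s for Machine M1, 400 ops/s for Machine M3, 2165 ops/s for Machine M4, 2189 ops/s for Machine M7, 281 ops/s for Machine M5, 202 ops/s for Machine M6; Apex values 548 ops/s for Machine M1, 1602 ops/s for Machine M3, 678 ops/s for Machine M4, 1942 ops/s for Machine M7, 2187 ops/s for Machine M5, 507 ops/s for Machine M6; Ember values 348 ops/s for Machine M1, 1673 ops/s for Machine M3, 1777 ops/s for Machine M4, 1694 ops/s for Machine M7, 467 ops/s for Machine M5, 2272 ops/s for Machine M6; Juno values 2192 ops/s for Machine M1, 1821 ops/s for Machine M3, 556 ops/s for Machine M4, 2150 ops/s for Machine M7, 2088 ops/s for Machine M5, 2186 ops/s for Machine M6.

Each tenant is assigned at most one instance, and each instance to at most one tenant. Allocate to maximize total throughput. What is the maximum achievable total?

Optimal: Quanta→Machine M3 (1705 ops/s), Larkspur→Machine M1 (2361 ops/s), Talus→Machine M4 (2165 ops/s), Apex→Machine M5 (2187 ops/s), Ember→Machine M6 (2272 ops/s), Juno→Machine M7 (2150 ops/s) — total 1705+2361+2165+2187+2272+2150 = 12840 ops/s.
Max-entry greedy (repeatedly take the single best remaining cell) gives 11797 ops/s, worse by 1043.
Swapping Larkspur↔Apex (Larkspur→Machine M5 509 ops/s, Apex→Machine M1 548 ops/s) loses 3491.
Checked against all permutations: 12840 ops/s is optimal.

Max total: 12840 ops/s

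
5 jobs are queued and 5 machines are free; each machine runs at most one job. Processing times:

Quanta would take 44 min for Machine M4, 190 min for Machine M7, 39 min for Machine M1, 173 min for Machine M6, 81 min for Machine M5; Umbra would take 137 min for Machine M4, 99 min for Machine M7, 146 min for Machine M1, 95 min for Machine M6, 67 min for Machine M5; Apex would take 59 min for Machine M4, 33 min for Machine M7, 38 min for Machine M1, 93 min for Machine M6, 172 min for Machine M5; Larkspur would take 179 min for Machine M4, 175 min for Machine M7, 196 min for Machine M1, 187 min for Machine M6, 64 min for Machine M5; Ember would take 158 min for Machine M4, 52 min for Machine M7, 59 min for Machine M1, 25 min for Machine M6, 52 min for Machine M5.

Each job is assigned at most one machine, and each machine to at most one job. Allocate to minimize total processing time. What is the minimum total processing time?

This is the linear assignment problem.
Optimal: Quanta→Machine M4 (44 min), Umbra→Machine M7 (99 min), Apex→Machine M1 (38 min), Larkspur→Machine M5 (64 min), Ember→Machine M6 (25 min) — total 44+99+38+64+25 = 270 min.

Min total: 270 min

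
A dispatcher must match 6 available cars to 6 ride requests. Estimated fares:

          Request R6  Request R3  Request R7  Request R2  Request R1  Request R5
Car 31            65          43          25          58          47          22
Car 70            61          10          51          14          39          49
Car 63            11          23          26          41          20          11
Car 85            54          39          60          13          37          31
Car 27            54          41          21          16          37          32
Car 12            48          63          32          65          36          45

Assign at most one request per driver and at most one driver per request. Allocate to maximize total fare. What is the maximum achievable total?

Optimal: Car 31→Request R6 ($65), Car 70→Request R5 ($49), Car 63→Request R2 ($41), Car 85→Request R7 ($60), Car 27→Request R1 ($37), Car 12→Request R3 ($63) — total 65+49+41+60+37+63 = $315.
Column-greedy (each request in turn goes to its best remaining driver) gives $300, worse by 15.
Checked against all permutations: $315 is optimal.

Maximum total: $315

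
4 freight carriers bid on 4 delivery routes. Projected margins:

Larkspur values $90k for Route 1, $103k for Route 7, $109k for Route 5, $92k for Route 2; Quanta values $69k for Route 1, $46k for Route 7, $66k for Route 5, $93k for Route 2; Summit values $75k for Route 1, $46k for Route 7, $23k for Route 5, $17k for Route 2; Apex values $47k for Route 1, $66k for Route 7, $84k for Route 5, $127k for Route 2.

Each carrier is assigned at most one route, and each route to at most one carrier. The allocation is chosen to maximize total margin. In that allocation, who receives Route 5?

Quanta receives Route 5.

Optimal: Larkspur→Route 7 ($103k), Quanta→Route 5 ($66k), Summit→Route 1 ($75k), Apex→Route 2 ($127k) — total 103+66+75+127 = $371k.
Max-entry greedy (repeatedly take the single best remaining cell) gives $357k, worse by 14.
Next-best assignment: Larkspur→Route 5, Quanta→Route 7, Summit→Route 1, Apex→Route 2 = $357k.
Quanta's own top route is Route 2 ($93k), but forcing Quanta→Route 2 and reassigning the rest optimally gives only $355k — worse by 16.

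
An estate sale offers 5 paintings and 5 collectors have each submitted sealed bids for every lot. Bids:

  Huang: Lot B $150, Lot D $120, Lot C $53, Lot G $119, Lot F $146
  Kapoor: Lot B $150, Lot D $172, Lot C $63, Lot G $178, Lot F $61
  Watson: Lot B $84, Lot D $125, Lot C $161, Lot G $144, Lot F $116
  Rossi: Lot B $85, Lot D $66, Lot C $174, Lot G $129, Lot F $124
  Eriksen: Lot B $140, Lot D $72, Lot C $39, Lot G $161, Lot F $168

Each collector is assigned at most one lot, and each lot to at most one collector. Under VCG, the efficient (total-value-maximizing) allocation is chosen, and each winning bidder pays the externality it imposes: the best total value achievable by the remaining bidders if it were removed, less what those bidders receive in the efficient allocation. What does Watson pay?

Watson pays $6.

Efficient allocation: Huang→Lot B ($150), Kapoor→Lot D ($172), Watson→Lot G ($144), Rossi→Lot C ($174), Eriksen→Lot F ($168); total welfare W = $808.
Watson receives Lot G at value $144, so the others get W − 144 = $664.
Without Watson: best allocation of the remaining 4 bidders over all 5 lots is Huang→Lot B ($150), Kapoor→Lot G ($178), Rossi→Lot C ($174), Eriksen→Lot F ($168), total $670.
VCG payment = (others' best without Watson) − (others' welfare with Watson) = 670 − 664 = $6.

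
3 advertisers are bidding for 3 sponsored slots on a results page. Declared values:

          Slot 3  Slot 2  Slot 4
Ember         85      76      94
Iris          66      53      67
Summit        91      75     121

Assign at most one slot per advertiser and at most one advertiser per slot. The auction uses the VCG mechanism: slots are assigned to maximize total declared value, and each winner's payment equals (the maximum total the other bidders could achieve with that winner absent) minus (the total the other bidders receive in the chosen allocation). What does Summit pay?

Summit pays $18.

Efficient allocation: Ember→Slot 2 ($76), Iris→Slot 3 ($66), Summit→Slot 4 ($121); total welfare W = $263.
Summit receives Slot 4 at value $121, so the others get W − 121 = $142.
Without Summit: best allocation of the remaining 2 bidders over all 3 slots is Ember→Slot 4 ($94), Iris→Slot 3 ($66), total $160.
VCG payment = (others' best without Summit) − (others' welfare with Summit) = 160 − 142 = $18.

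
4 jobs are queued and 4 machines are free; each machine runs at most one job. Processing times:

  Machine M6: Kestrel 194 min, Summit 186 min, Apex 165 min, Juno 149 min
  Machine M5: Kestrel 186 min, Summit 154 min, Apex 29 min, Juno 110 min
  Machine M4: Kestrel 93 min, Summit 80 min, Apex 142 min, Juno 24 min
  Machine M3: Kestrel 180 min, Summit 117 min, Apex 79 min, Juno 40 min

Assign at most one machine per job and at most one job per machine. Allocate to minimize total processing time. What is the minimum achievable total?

Minimum total: 343 min

Optimal: Kestrel→Machine M6 (194 min), Summit→Machine M4 (80 min), Apex→Machine M5 (29 min), Juno→Machine M3 (40 min) — total 194+80+29+40 = 343 min.
Column-greedy (each machine in turn goes to its cheapest remaining job) gives 438 min, worse by 95.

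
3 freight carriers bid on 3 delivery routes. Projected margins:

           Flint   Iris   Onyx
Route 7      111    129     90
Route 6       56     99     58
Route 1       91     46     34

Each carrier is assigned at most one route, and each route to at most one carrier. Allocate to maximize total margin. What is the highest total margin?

Max total: $280k

Optimal: Flint→Route 1 ($91k), Iris→Route 6 ($99k), Onyx→Route 7 ($90k) — total 91+99+90 = $280k.
Next-best assignment: Flint→Route 1, Iris→Route 7, Onyx→Route 6 = $278k.
Swapping Onyx↔Iris (Onyx→Route 6 $58k, Iris→Route 7 $129k) loses 2.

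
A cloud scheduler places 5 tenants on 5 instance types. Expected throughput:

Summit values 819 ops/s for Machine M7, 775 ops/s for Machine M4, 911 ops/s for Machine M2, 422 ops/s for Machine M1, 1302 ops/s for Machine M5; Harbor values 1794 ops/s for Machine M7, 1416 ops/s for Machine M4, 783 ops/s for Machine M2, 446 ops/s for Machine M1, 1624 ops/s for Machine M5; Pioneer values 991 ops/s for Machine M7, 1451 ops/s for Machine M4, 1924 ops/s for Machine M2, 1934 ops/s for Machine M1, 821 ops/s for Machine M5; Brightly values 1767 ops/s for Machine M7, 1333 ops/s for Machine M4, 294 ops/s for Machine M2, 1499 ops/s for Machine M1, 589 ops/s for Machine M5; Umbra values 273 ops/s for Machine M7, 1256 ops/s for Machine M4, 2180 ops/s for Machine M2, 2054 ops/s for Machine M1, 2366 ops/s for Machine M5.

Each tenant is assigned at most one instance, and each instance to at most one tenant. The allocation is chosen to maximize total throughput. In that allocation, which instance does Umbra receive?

Umbra receives Machine M2.

This is a one-to-one assignment (maximum-weight bipartite matching).
Optimal: Summit→Machine M5 (1302 ops/s), Harbor→Machine M4 (1416 ops/s), Pioneer→Machine M1 (1934 ops/s), Brightly→Machine M7 (1767 ops/s), Umbra→Machine M2 (2180 ops/s) — total 1302+1416+1934+1767+2180 = 8599 ops/s.
Max-entry greedy (repeatedly take the single best remaining cell) gives 8338 ops/s, worse by 261.
Swapping Harbor↔Umbra (Harbor→Machine M2 783 ops/s, Umbra→Machine M4 1256 ops/s) loses 1557.
No other one-to-one assignment exceeds 8599 ops/s.
Umbra's own top instance is Machine M5 (2366 ops/s), but forcing Umbra→Machine M5 and reassigning the rest optimally gives only 8394 ops/s — worse by 205.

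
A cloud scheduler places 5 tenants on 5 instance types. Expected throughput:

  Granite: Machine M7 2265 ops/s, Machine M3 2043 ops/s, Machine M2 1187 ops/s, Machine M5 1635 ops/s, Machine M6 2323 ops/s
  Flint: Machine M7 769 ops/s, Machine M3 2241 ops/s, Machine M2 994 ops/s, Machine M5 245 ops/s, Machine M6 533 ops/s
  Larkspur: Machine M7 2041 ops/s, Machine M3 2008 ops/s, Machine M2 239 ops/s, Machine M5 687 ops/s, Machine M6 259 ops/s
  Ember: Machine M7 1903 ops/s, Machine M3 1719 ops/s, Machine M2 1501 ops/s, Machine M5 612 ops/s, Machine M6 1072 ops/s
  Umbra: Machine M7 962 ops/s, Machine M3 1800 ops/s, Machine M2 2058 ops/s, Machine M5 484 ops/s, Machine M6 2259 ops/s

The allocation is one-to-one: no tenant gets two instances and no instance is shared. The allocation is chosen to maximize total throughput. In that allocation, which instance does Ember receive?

Ember receives Machine M2.

Optimal: Granite→Machine M5 (1635 ops/s), Flint→Machine M3 (2241 ops/s), Larkspur→Machine M7 (2041 ops/s), Ember→Machine M2 (1501 ops/s), Umbra→Machine M6 (2259 ops/s) — total 1635+2241+2041+1501+2259 = 9677 ops/s.
Row-greedy (each tenant in turn takes its best remaining instance) gives 8590 ops/s, worse by 1087.
No other one-to-one assignment exceeds 9677 ops/s.
Ember's own top instance is Machine M7 (1903 ops/s), but forcing Ember→Machine M7 and reassigning the rest optimally gives only 9212 ops/s — worse by 465.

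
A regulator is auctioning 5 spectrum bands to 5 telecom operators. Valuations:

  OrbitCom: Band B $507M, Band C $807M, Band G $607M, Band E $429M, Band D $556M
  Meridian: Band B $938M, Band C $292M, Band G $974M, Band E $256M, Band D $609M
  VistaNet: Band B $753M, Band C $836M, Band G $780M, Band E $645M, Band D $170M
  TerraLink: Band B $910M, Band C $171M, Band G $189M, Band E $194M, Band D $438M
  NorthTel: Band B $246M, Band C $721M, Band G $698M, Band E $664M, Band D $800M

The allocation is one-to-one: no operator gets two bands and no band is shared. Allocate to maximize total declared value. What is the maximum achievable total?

Max total: $4136M

Treat this as an assignment problem: match each operator to one band.
Optimal: OrbitCom→Band C ($807M), Meridian→Band G ($974M), VistaNet→Band E ($645M), TerraLink→Band B ($910M), NorthTel→Band D ($800M) — total 807+974+645+910+800 = $4136M.
Column-greedy (each band in turn goes to its best remaining operator) gives $3339M, worse by 797.
Swapping NorthTel↔Meridian (NorthTel→Band G $698M, Meridian→Band D $609M) loses 467.
Every other assignment is strictly worse.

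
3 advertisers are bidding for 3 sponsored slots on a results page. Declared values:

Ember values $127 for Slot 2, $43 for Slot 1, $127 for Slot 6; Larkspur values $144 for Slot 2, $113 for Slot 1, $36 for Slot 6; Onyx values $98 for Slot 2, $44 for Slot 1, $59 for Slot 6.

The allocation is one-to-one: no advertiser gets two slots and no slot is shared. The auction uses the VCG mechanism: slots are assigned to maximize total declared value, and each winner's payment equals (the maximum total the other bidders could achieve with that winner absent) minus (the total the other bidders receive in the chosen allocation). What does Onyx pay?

Onyx pays $31.

Efficient allocation: Ember→Slot 6 ($127), Larkspur→Slot 1 ($113), Onyx→Slot 2 ($98); total welfare W = $338.
Onyx receives Slot 2 at value $98, so the others get W − 98 = $240.
Without Onyx: best allocation of the remaining 2 bidders over all 3 slots is Ember→Slot 6 ($127), Larkspur→Slot 2 ($144), total $271.
VCG payment = (others' best without Onyx) − (others' welfare with Onyx) = 271 − 240 = $31.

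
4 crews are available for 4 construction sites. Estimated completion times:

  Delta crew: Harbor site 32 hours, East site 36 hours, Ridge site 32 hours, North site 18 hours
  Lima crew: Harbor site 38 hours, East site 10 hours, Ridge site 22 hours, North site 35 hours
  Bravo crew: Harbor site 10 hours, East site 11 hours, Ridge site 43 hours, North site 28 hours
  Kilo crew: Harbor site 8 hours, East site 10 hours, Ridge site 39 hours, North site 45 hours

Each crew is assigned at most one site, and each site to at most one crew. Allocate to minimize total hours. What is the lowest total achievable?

Optimal: Delta crew→North site (18 hours), Lima crew→Ridge site (22 hours), Bravo crew→East site (11 hours), Kilo crew→Harbor site (8 hours) — total 18+22+11+8 = 59 hours.
Row-greedy (each crew in turn takes its cheapest remaining site) gives 77 hours, worse by 18.
Next-best assignment: Delta crew→North site, Lima crew→Ridge site, Bravo crew→Harbor site, Kilo crew→East site = 60 hours.
Every other assignment is strictly worse.

Min total: 59 hours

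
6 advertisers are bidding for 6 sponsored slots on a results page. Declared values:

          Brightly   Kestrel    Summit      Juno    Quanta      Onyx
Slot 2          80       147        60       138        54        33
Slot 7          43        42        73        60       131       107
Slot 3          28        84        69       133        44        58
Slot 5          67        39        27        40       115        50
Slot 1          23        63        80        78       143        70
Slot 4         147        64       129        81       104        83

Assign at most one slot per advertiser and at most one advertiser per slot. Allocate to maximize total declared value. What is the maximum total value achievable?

Optimal: Brightly→Slot 4 ($147), Kestrel→Slot 2 ($147), Summit→Slot 1 ($80), Juno→Slot 3 ($133), Quanta→Slot 5 ($115), Onyx→Slot 7 ($107) — total 147+147+80+133+115+107 = $729.
Max-entry greedy (repeatedly take the single best remaining cell) gives $704, worse by 25.
Next-best assignment: Brightly→Slot 5, Kestrel→Slot 2, Summit→Slot 4, Juno→Slot 3, Quanta→Slot 1, Onyx→Slot 7 = $726.
Swapping Quanta↔Brightly (Quanta→Slot 4 $104, Brightly→Slot 5 $67) loses 91.

Maximum total: $729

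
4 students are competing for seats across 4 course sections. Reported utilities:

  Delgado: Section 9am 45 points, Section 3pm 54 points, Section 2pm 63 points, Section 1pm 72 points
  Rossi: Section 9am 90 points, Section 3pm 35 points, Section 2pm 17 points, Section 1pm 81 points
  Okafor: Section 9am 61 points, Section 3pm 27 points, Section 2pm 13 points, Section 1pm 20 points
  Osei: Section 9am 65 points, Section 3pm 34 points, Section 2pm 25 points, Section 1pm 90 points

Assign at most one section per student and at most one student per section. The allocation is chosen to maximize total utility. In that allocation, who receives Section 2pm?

This is the linear assignment problem.
Optimal: Delgado→Section 2pm (63 points), Rossi→Section 9am (90 points), Okafor→Section 3pm (27 points), Osei→Section 1pm (90 points) — total 63+90+27+90 = 270 points.
Column-greedy (each section in turn goes to its best remaining student) gives 189 points, worse by 81.
Next-best assignment: Delgado→Section 2pm, Rossi→Section 3pm, Okafor→Section 9am, Osei→Section 1pm = 249 points.
Delgado's own top section is Section 1pm (72 points), but forcing Delgado→Section 1pm and reassigning the rest optimally gives only 214 points — worse by 56.

Delgado receives Section 2pm.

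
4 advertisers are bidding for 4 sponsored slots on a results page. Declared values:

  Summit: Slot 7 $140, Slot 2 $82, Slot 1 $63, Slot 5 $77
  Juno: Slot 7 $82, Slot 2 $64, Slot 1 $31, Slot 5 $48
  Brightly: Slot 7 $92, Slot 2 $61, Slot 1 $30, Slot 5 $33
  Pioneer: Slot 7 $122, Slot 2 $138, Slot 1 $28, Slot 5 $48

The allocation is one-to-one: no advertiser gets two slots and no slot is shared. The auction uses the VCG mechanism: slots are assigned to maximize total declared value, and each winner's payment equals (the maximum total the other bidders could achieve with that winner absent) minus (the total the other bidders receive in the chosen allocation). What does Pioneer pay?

Efficient allocation: Summit→Slot 7 ($140), Juno→Slot 5 ($48), Brightly→Slot 1 ($30), Pioneer→Slot 2 ($138); total welfare W = $356.
Pioneer receives Slot 2 at value $138, so the others get W − 138 = $218.
Without Pioneer: best allocation of the remaining 3 bidders over all 4 slots is Summit→Slot 7 ($140), Juno→Slot 5 ($48), Brightly→Slot 2 ($61), total $249.
VCG payment = (others' best without Pioneer) − (others' welfare with Pioneer) = 249 − 218 = $31.

Pioneer pays $31.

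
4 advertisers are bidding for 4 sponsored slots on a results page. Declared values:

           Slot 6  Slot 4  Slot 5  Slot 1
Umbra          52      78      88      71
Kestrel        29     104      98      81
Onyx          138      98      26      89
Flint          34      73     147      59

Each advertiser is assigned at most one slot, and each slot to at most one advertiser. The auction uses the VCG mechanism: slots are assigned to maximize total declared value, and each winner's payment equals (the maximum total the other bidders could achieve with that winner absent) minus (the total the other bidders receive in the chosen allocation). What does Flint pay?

Flint pays $17.

Efficient allocation: Umbra→Slot 1 ($71), Kestrel→Slot 4 ($104), Onyx→Slot 6 ($138), Flint→Slot 5 ($147); total welfare W = $460.
Flint receives Slot 5 at value $147, so the others get W − 147 = $313.
Without Flint: best allocation of the remaining 3 bidders over all 4 slots is Umbra→Slot 5 ($88), Kestrel→Slot 4 ($104), Onyx→Slot 6 ($138), total $330.
VCG payment = (others' best without Flint) − (others' welfare with Flint) = 330 − 313 = $17.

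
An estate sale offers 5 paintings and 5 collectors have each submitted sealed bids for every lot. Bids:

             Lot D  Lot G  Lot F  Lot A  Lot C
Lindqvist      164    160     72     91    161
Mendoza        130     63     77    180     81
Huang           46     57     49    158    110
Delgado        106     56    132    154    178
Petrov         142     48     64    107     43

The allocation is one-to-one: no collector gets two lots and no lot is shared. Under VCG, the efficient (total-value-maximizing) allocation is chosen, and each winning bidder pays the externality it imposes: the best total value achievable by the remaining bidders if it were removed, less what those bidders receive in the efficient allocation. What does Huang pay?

Huang pays $46.

Efficient allocation: Lindqvist→Lot G ($160), Mendoza→Lot A ($180), Huang→Lot C ($110), Delgado→Lot F ($132), Petrov→Lot D ($142); total welfare W = $724.
Huang receives Lot C at value $110, so the others get W − 110 = $614.
Without Huang: best allocation of the remaining 4 bidders over all 5 lots is Lindqvist→Lot G ($160), Mendoza→Lot A ($180), Delgado→Lot C ($178), Petrov→Lot D ($142), total $660.
VCG payment = (others' best without Huang) − (others' welfare with Huang) = 660 − 614 = $46.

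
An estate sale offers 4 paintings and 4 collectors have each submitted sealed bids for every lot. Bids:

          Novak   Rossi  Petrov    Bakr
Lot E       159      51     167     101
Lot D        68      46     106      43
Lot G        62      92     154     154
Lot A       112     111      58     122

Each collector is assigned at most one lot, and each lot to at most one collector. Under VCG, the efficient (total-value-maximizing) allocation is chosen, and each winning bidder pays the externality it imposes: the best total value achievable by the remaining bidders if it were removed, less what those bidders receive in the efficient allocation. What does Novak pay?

Efficient allocation: Novak→Lot E ($159), Rossi→Lot A ($111), Petrov→Lot D ($106), Bakr→Lot G ($154); total welfare W = $530.
Novak receives Lot E at value $159, so the others get W − 159 = $371.
Without Novak: best allocation of the remaining 3 bidders over all 4 lots is Rossi→Lot A ($111), Petrov→Lot E ($167), Bakr→Lot G ($154), total $432.
VCG payment = (others' best without Novak) − (others' welfare with Novak) = 432 − 371 = $61.

Novak pays $61.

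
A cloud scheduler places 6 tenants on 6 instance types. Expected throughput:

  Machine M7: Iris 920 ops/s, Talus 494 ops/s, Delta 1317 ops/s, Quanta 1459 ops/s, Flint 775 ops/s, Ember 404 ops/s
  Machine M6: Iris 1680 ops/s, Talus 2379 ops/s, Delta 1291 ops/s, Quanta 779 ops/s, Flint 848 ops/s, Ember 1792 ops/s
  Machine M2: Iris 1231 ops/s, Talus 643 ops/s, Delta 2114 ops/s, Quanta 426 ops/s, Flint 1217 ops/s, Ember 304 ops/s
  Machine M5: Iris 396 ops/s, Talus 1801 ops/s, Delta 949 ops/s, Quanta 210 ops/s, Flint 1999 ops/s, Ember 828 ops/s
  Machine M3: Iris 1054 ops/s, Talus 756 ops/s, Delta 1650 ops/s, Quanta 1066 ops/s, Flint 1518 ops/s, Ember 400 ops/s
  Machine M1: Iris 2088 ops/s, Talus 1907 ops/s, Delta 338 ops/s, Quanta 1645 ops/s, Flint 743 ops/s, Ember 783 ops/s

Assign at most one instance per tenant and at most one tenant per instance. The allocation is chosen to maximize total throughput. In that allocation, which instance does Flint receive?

Optimal: Iris→Machine M1 (2088 ops/s), Talus→Machine M5 (1801 ops/s), Delta→Machine M2 (2114 ops/s), Quanta→Machine M7 (1459 ops/s), Flint→Machine M3 (1518 ops/s), Ember→Machine M6 (1792 ops/s) — total 2088+1801+2114+1459+1518+1792 = 10772 ops/s.
Max-entry greedy (repeatedly take the single best remaining cell) gives 10439 ops/s, worse by 333.
Next-best assignment: Iris→Machine M1, Talus→Machine M6, Delta→Machine M2, Quanta→Machine M7, Flint→Machine M5, Ember→Machine M3 = 10439 ops/s.
Swapping Ember↔Flint (Ember→Machine M3 400 ops/s, Flint→Machine M6 848 ops/s) loses 2062.
Flint's own top instance is Machine M5 (1999 ops/s), but forcing Flint→Machine M5 and reassigning the rest optimally gives only 10439 ops/s — worse by 333.

Flint receives Machine M3.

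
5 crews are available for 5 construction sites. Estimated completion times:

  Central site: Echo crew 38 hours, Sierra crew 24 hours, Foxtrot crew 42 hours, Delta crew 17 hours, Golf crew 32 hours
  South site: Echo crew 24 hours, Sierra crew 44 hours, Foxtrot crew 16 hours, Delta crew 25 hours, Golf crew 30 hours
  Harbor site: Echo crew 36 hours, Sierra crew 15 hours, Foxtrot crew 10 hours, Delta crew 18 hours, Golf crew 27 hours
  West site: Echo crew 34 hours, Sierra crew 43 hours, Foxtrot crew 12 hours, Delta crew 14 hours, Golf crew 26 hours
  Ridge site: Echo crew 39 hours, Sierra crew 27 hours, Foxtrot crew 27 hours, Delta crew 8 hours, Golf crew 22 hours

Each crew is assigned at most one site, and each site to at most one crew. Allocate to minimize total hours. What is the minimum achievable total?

This is a one-to-one assignment (minimum-cost bipartite matching).
Optimal: Echo crew→South site (24 hours), Sierra crew→Harbor site (15 hours), Foxtrot crew→West site (12 hours), Delta crew→Central site (17 hours), Golf crew→Ridge site (22 hours) — total 24+15+12+17+22 = 90 hours.
Column-greedy (each site in turn goes to its cheapest remaining crew) gives 113 hours, worse by 23.
Next-best assignment: Echo crew→South site, Sierra crew→Harbor site, Foxtrot crew→West site, Delta crew→Ridge site, Golf crew→Central site = 91 hours.
Swapping Foxtrot crew↔Golf crew (Foxtrot crew→Ridge site 27 hours, Golf crew→West site 26 hours) adds 19.

Minimum total: 90 hours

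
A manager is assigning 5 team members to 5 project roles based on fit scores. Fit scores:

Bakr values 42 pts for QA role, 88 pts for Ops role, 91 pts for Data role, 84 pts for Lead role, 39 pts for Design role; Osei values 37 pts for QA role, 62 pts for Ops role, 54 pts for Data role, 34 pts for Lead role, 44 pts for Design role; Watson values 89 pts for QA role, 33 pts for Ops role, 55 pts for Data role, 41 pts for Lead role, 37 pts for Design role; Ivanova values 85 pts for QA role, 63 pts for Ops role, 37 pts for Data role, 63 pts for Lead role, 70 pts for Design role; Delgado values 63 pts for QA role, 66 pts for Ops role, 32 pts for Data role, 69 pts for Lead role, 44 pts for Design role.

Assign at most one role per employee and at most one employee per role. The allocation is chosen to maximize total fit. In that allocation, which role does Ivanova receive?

Ivanova receives Design role.

Treat this as an assignment problem: match each employee to one role.
Optimal: Bakr→Data role (91 pts), Osei→Ops role (62 pts), Watson→QA role (89 pts), Ivanova→Design role (70 pts), Delgado→Lead role (69 pts) — total 91+62+89+70+69 = 381 pts.
No other one-to-one assignment exceeds 381 pts.
Ivanova's own top role is QA role (85 pts), but forcing Ivanova→QA role and reassigning the rest optimally gives only 344 pts — worse by 37.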